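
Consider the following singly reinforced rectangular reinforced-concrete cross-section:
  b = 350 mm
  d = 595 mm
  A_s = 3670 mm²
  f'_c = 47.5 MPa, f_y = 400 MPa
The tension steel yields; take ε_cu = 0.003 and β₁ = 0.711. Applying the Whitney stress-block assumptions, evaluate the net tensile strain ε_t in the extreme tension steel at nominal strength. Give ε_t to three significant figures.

ε_t ≈ 0.00922

a = A_s f_y/(0.85 f'_c b) = 103.88 mm.
β₁ = 0.711, so c = a/β₁ = 103.88/0.711 = 146.10 mm.
From the linear strain diagram with ε_cu = 0.003: ε_t = 0.003 (d − c)/c = 0.003 × (595 − 146.10)/146.10 = 0.00922.
Since ε_t ≥ 0.005, the section is tension-controlled.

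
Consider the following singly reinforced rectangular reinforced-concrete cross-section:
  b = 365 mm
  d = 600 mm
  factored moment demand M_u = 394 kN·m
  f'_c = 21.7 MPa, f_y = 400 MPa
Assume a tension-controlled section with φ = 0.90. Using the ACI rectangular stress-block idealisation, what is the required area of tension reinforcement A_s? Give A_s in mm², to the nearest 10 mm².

A_s ≈ 2030 mm²

M_n = M_u/φ = 394/0.90 = 437.778 kN·m.
With M_n = 0.85 f'_c a b (d − a/2), solve the quadratic for a:
a = d − √(d² − 2M_n/(0.85 f'_c b)) = 600 − √(600² − 2 × 437.778×10⁶/(0.85 × 21.7 × 365)) = 120.47 mm.
A_s = 0.85 f'_c a b / f_y = 0.85 × 21.7 × 120.47 × 365 / 400 = 2027.6 mm².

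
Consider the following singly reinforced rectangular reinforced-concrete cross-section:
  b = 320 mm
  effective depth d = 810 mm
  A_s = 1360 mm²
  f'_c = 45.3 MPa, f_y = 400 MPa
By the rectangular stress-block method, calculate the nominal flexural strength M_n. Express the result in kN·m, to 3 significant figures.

M_n ≈ 429 kN·m

T = A_s f_y = 1360 × 400 = 544000 N = 544 kN.
From C = T: a = T/(0.85 f'_c b) = 544000/(0.85 × 45.3 × 320) = 44.15 mm.
M_n = T(d − a/2) = 544 kN × (810 − 22.075) mm = 428.63 kN·m.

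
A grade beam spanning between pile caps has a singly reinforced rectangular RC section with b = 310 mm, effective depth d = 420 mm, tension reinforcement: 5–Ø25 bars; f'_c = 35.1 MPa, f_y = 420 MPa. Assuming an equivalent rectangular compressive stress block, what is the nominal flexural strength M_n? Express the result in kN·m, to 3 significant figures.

A_s = 5 × 491 = 2455 mm².
T = A_s f_y = 2455 × 420 = 1031100 N = 1031.1 kN.
From C = T: a = T/(0.85 f'_c b) = 1031100/(0.85 × 35.1 × 310) = 111.48 mm.
M_n = T(d − a/2) = 1031.1 kN × (420 − 55.74) mm = 375.59 kN·m.

M_n ≈ 376 kN·m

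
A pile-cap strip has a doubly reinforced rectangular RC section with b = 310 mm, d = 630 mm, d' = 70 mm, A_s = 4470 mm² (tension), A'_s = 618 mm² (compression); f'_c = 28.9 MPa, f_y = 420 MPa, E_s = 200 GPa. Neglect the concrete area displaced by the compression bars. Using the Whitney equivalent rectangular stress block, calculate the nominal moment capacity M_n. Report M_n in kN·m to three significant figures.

M_n ≈ 993 kN·m

Assume both tension and compression steel yield.
Net tension couple steel: A_s − A'_s = 3852 mm².
a = (A_s − A'_s) f_y / (0.85 f'_c b) = 1617840/(0.85 × 28.9 × 310) = 212.45 mm.
c = a/β₁ = 212.45/0.844 = 251.72 mm; ε'_s = 0.003(c − d')/c = 0.0022 ≥ f_y/E_s = 0.0021, so compression steel does yield.
M_n = (A_s − A'_s) f_y (d − a/2) + A'_s f_y (d − d') = [1617840 × (630 − 106.225) + 259560 × (630 − 70)] × 10⁻⁶ = 847.38 + 145.35 = 992.73 kN·m.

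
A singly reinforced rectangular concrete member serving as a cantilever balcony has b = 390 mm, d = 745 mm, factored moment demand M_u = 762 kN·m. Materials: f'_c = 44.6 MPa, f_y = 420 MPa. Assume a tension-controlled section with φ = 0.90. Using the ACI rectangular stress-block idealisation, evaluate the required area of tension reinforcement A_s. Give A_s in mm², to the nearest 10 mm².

M_n = M_u/φ = 762/0.90 = 846.667 kN·m.
With M_n = 0.85 f'_c a b (d − a/2), solve the quadratic for a:
a = d − √(d² − 2M_n/(0.85 f'_c b)) = 745 − √(745² − 2 × 846.667×10⁶/(0.85 × 44.6 × 390)) = 81.30 mm.
A_s = 0.85 f'_c a b / f_y = 0.85 × 44.6 × 81.30 × 390 / 420 = 2861.9 mm².

A_s ≈ 2860 mm²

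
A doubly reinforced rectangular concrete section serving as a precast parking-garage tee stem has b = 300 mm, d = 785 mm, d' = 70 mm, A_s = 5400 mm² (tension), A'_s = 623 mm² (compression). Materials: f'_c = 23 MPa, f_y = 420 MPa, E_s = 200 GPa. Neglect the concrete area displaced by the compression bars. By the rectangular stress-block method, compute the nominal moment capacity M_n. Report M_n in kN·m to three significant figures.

M_n ≈ 1420 kN·m

Assume both tension and compression steel yield.
Net tension couple steel: A_s − A'_s = 4777 mm².
a = (A_s − A'_s) f_y / (0.85 f'_c b) = 2006340/(0.85 × 23 × 300) = 342.09 mm.
c = a/β₁ = 342.09/0.85 = 402.46 mm; ε'_s = 0.003(c − d')/c = 0.0025 ≥ f_y/E_s = 0.0021, so compression steel does yield.
M_n = (A_s − A'_s) f_y (d − a/2) + A'_s f_y (d − d') = [2006340 × (785 − 171.045) + 261660 × (785 − 70)] × 10⁻⁶ = 1231.80 + 187.09 = 1418.89 kN·m.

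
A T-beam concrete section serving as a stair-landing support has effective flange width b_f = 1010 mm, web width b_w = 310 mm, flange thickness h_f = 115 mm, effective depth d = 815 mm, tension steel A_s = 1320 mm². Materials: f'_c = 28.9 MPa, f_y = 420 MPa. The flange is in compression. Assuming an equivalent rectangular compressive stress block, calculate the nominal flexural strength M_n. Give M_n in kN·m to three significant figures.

M_n ≈ 446 kN·m

Tension: T = A_s f_y = 1320 × 420 = 554400 N.
Try a within the flange: a = T/(0.85 f'_c b_f) = 554400/(0.85 × 28.9 × 1010) = 22.35 mm.
Since a = 22.35 ≤ h_f = 115 mm, the stress block lies entirely in the flange; analyse as a rectangular beam of width b_f.
M_n = T(d − a/2) = 554400 × (815 − 11.175) = 445.64 × 10⁶ N·mm.
M_n = 445.64 kN·m.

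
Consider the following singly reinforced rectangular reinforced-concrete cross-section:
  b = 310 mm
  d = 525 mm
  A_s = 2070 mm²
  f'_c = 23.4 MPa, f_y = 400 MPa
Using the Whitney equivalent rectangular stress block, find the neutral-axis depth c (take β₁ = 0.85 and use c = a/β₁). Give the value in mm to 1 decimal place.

c ≈ 158.0 mm

T = A_s f_y = 2070 × 400 = 828000 N = 828 kN.
Setting C = 0.85 f'_c a b equal to T: a = 828000/(0.85 × 23.4 × 310) = 134.287 mm.
With β₁ = 0.85, c = a/β₁ = 134.287/0.85 = 158.0 mm.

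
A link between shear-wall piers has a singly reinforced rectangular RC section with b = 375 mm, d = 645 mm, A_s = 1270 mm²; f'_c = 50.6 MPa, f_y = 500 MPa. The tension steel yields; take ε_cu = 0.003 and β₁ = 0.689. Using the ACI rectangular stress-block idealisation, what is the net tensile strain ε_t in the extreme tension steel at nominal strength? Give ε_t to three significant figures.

a = A_s f_y/(0.85 f'_c b) = 39.37 mm.
β₁ = 0.689, so c = a/β₁ = 39.37/0.689 = 57.14 mm.
From the linear strain diagram with ε_cu = 0.003: ε_t = 0.003 (d − c)/c = 0.003 × (645 − 57.14)/57.14 = 0.0309.
Since ε_t ≥ 0.005, the section is tension-controlled.

ε_t ≈ 0.0309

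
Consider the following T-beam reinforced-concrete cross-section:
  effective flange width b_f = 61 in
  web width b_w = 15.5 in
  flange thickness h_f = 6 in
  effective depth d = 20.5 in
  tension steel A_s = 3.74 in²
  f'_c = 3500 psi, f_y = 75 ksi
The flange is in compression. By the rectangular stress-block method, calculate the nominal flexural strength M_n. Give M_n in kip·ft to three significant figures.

M_n ≈ 461 kip·ft

Tension: T = A_s f_y = 3.74 × 75 = 280.5 kips.
Try a within the flange: a = T/(0.85 f'_c b_f) = 280.5/(0.85 × 3.5 × 61) = 1.546 in.
Since a = 1.546 ≤ h_f = 6 in, the stress block lies entirely in the flange; analyse as a rectangular beam of width b_f.
M_n = T(d − a/2) = 280.5 × (20.5 − 0.773) = 5533.4 kip·in.
M_n = 5533.4/12 = 461.12 kip·ft.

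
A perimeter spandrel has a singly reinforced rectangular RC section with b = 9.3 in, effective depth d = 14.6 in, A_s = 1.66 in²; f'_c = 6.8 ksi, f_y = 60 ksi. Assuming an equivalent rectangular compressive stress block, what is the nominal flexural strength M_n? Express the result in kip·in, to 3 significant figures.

M_n ≈ 1360 kip·in

T = A_s f_y = 1.66 × 60 = 99.6 kips.
a = T/(0.85 f'_c b) = 99.6/(0.85 × 6.8 × 9.3) = 1.853 in.
M_n = T(d − a/2) = 99.6 × (14.6 − 0.9265) = 1361.9 kip·in.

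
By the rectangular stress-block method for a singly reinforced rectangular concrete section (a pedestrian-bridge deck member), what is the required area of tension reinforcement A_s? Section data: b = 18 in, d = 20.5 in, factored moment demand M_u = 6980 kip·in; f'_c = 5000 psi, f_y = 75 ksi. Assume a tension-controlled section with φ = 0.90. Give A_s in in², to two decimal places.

A_s ≈ 5.87 in²

M_n = M_u/φ = 6980/0.90 = 7755.56 kip·in.
From M_n = 0.85 f'_c a b (d − a/2):
a = d − √(d² − 2M_n/(0.85 f'_c b)) = 20.5 − √(20.5² − 2 × 7755.56/(0.85 × 5 × 18)) = 5.752 in.
A_s = 0.85 f'_c a b / f_y = 0.85 × 5 × 5.752 × 18 / 75 = 5.867 in².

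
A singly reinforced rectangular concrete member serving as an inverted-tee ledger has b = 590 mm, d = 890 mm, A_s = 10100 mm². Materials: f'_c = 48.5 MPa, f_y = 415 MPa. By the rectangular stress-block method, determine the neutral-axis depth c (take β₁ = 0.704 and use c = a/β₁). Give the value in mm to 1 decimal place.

T = A_s f_y = 10100 × 415 = 4191500 N = 4191.5 kN.
Setting C = 0.85 f'_c a b equal to T: a = 4191500/(0.85 × 48.5 × 590) = 172.328 mm.
With β₁ = 0.704, c = a/β₁ = 172.328/0.704 = 244.8 mm.

c ≈ 244.8 mm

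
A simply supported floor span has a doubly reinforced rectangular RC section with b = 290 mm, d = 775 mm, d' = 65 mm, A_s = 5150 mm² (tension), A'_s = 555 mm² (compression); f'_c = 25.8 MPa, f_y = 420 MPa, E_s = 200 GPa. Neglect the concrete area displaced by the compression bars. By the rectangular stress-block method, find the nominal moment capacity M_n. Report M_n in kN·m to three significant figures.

M_n ≈ 1370 kN·m

Assume both tension and compression steel yield.
Net tension couple steel: A_s − A'_s = 4595 mm².
a = (A_s − A'_s) f_y / (0.85 f'_c b) = 1929900/(0.85 × 25.8 × 290) = 303.46 mm.
c = a/β₁ = 303.46/0.85 = 357.01 mm; ε'_s = 0.003(c − d')/c = 0.0025 ≥ f_y/E_s = 0.0021, so compression steel does yield.
M_n = (A_s − A'_s) f_y (d − a/2) + A'_s f_y (d − d') = [1929900 × (775 − 151.73) + 233100 × (775 − 65)] × 10⁻⁶ = 1202.85 + 165.50 = 1368.35 kN·m.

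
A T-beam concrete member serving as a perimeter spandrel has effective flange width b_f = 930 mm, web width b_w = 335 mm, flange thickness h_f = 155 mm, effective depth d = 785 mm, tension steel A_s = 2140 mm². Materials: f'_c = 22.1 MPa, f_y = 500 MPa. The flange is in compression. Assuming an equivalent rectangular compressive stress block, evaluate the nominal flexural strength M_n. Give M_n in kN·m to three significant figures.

M_n ≈ 807 kN·m

Tension: T = A_s f_y = 2140 × 500 = 1070000 N.
Try a within the flange: a = T/(0.85 f'_c b_f) = 1070000/(0.85 × 22.1 × 930) = 61.25 mm.
Since a = 61.25 ≤ h_f = 155 mm, the stress block lies entirely in the flange; analyse as a rectangular beam of width b_f.
M_n = T(d − a/2) = 1070000 × (785 − 30.625) = 807.18 × 10⁶ N·mm.
M_n = 807.18 kN·m.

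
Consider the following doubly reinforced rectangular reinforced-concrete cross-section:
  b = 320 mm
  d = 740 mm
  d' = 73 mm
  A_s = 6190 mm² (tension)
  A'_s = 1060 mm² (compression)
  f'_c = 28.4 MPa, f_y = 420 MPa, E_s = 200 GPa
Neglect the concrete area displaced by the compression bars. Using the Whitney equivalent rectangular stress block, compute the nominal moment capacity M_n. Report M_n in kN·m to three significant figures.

M_n ≈ 1590 kN·m

Assume both tension and compression steel yield.
Net tension couple steel: A_s − A'_s = 5130 mm².
a = (A_s − A'_s) f_y / (0.85 f'_c b) = 2154600/(0.85 × 28.4 × 320) = 278.92 mm.
c = a/β₁ = 278.92/0.847 = 329.30 mm; ε'_s = 0.003(c − d')/c = 0.0023 ≥ f_y/E_s = 0.0021, so compression steel does yield.
M_n = (A_s − A'_s) f_y (d − a/2) + A'_s f_y (d − d') = [2154600 × (740 − 139.46) + 445200 × (740 − 73)] × 10⁻⁶ = 1293.92 + 296.95 = 1590.87 kN·m.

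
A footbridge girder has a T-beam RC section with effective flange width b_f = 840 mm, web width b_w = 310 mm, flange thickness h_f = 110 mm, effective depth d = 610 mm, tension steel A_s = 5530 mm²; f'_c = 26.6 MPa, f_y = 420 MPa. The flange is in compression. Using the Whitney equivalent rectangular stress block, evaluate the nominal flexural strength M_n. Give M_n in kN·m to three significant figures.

Tension: T = A_s f_y = 5530 × 420 = 2322600 N.
Try a within the flange: a = T/(0.85 f'_c b_f) = 2322600/(0.85 × 26.6 × 840) = 122.29 mm.
a = 122.29 > h_f = 110 mm: the block extends into the web. Split into flange-overhang and web parts.
C_f = 0.85 f'_c (b_f − b_w) h_f = 0.85 × 26.6 × (840 − 310) × 110 = 1318163 N.
Remaining web compression depth: a_w = (T − C_f)/(0.85 f'_c b_w) = (2322600 − 1318163)/(0.85 × 26.6 × 310) = 143.30 mm.
M_n = C_f(d − h_f/2) + (T − C_f)(d − a_w/2) = 1318163 × (610 − 55) + 1004437 × (610 − 71.65) = 731.58 + 540.74 = 1272.32 × 10⁶ N·mm.
M_n = 1272.32 kN·m.

M_n ≈ 1270 kN·m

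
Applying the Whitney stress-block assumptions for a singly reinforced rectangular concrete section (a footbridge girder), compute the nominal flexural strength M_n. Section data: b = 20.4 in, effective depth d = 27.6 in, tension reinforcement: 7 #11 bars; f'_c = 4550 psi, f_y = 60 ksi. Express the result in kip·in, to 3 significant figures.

A_s = 7 × 1.56 = 10.92 in².
T = A_s f_y = 10.92 × 60 = 655.2 kips.
a = T/(0.85 f'_c b) = 655.2/(0.85 × 4.55 × 20.4) = 8.304 in.
M_n = T(d − a/2) = 655.2 × (27.6 − 4.152) = 15363.1 kip·in.

M_n ≈ 15400 kip·in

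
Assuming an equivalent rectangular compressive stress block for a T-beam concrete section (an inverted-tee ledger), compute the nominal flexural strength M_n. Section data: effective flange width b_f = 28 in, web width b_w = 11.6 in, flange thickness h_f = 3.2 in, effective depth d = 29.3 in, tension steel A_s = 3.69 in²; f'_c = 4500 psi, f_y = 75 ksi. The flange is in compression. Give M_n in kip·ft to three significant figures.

Tension: T = A_s f_y = 3.69 × 75 = 276.75 kips.
Try a within the flange: a = T/(0.85 f'_c b_f) = 276.75/(0.85 × 4.5 × 28) = 2.584 in.
Since a = 2.584 ≤ h_f = 3.2 in, the stress block lies entirely in the flange; analyse as a rectangular beam of width b_f.
M_n = T(d − a/2) = 276.75 × (29.3 − 1.292) = 7751.2 kip·in.
M_n = 7751.2/12 = 645.93 kip·ft.

M_n ≈ 646 kip·ft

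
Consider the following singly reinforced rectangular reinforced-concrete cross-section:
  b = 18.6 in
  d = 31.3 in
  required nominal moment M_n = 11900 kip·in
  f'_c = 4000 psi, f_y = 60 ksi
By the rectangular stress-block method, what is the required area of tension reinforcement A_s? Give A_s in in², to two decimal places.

A_s ≈ 7.10 in²

From M_n = 0.85 f'_c a b (d − a/2):
a = d − √(d² − 2M_n/(0.85 f'_c b)) = 31.3 − √(31.3² − 2 × 11900/(0.85 × 4 × 18.6)) = 6.737 in.
A_s = 0.85 f'_c a b / f_y = 0.85 × 4 × 6.737 × 18.6 / 60 = 7.101 in².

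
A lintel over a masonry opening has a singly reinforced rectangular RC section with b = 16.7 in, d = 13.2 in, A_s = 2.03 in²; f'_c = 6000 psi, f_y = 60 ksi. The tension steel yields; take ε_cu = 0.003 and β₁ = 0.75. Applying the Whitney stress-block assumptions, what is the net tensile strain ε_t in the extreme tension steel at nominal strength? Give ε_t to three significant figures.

ε_t ≈ 0.0178

a = A_s f_y/(0.85 f'_c b) = 1.430 in.
β₁ = 0.75, so c = a/β₁ = 1.430/0.75 = 1.907 in.
From the linear strain diagram with ε_cu = 0.003: ε_t = 0.003 (d − c)/c = 0.003 × (13.2 − 1.907)/1.907 = 0.0178.
Since ε_t ≥ 0.005, the section is tension-controlled.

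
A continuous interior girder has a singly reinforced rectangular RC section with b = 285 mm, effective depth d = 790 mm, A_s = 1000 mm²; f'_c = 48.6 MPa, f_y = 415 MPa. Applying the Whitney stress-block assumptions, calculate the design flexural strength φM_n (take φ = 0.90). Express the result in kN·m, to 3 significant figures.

T = A_s f_y = 1000 × 415 = 415000 N = 415 kN.
From C = T: a = T/(0.85 f'_c b) = 415000/(0.85 × 48.6 × 285) = 35.25 mm.
M_n = T(d − a/2) = 415 kN × (790 − 17.625) mm = 320.54 kN·m.
φM_n = 0.90 × 320.54 = 288.49 kN·m.

φM_n ≈ 288 kN·m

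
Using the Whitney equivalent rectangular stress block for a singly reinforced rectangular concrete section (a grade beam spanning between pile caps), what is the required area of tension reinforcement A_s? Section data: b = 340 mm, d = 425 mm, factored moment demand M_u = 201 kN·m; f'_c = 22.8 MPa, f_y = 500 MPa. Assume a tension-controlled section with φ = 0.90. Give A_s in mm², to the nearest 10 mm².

M_n = M_u/φ = 201/0.90 = 223.333 kN·m.
With M_n = 0.85 f'_c a b (d − a/2), solve the quadratic for a:
a = d − √(d² − 2M_n/(0.85 f'_c b)) = 425 − √(425² − 2 × 223.333×10⁶/(0.85 × 22.8 × 340)) = 89.09 mm.
A_s = 0.85 f'_c a b / f_y = 0.85 × 22.8 × 89.09 × 340 / 500 = 1174.1 mm².

A_s ≈ 1170 mm²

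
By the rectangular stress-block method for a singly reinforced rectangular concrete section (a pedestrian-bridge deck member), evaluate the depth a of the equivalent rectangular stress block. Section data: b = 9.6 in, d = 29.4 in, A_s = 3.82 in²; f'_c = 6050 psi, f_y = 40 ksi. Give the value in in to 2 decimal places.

T = A_s f_y = 3.82 × 40 = 152.8 kips.
a = T/(0.85 f'_c b) = 152.8/(0.85 × 6.05 × 9.6) = 3.10 in.

a ≈ 3.10 in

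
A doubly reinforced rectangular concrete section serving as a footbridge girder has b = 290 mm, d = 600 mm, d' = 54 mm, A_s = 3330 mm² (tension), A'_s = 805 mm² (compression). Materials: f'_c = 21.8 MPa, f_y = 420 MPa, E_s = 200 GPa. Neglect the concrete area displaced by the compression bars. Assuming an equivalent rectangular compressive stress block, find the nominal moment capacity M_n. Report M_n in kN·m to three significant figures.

M_n ≈ 716 kN·m

Assume both tension and compression steel yield.
Net tension couple steel: A_s − A'_s = 2525 mm².
a = (A_s − A'_s) f_y / (0.85 f'_c b) = 1060500/(0.85 × 21.8 × 290) = 197.35 mm.
c = a/β₁ = 197.35/0.85 = 232.18 mm; ε'_s = 0.003(c − d')/c = 0.0023 ≥ f_y/E_s = 0.0021, so compression steel does yield.
M_n = (A_s − A'_s) f_y (d − a/2) + A'_s f_y (d − d') = [1060500 × (600 − 98.675) + 338100 × (600 − 54)] × 10⁻⁶ = 531.66 + 184.60 = 716.26 kN·m.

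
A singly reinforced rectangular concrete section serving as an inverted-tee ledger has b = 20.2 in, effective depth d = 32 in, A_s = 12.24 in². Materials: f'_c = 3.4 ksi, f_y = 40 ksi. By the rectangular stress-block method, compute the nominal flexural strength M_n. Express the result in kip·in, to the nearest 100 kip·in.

M_n ≈ 13600 kip·in

T = A_s f_y = 12.24 × 40 = 489.6 kips.
a = T/(0.85 f'_c b) = 489.6/(0.85 × 3.4 × 20.2) = 8.387 in.
M_n = T(d − a/2) = 489.6 × (32 − 4.1935) = 13614.1 kip·in.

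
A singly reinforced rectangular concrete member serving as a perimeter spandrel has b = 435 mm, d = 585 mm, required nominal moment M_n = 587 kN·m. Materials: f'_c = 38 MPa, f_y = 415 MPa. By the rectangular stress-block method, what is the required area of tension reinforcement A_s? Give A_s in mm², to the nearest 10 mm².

With M_n = 0.85 f'_c a b (d − a/2), solve the quadratic for a:
a = d − √(d² − 2M_n/(0.85 f'_c b)) = 585 − √(585² − 2 × 587×10⁶/(0.85 × 38 × 435)) = 76.40 mm.
A_s = 0.85 f'_c a b / f_y = 0.85 × 38 × 76.40 × 435 / 415 = 2586.6 mm².

A_s ≈ 2590 mm²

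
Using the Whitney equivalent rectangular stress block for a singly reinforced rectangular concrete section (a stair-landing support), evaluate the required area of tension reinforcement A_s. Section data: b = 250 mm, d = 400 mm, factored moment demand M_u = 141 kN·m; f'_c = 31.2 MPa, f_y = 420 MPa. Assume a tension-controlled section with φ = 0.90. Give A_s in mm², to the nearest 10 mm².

M_n = M_u/φ = 141/0.90 = 156.667 kN·m.
With M_n = 0.85 f'_c a b (d − a/2), solve the quadratic for a:
a = d − √(d² − 2M_n/(0.85 f'_c b)) = 400 − √(400² − 2 × 156.667×10⁶/(0.85 × 31.2 × 250)) = 64.23 mm.
A_s = 0.85 f'_c a b / f_y = 0.85 × 31.2 × 64.23 × 250 / 420 = 1013.9 mm².

A_s ≈ 1010 mm²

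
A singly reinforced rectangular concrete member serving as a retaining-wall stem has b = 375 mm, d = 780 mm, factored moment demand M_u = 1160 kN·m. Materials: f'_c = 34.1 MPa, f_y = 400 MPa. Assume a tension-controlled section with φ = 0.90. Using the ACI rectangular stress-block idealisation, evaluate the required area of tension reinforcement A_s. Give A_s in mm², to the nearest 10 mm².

M_n = M_u/φ = 1160/0.90 = 1288.89 kN·m.
With M_n = 0.85 f'_c a b (d − a/2), solve the quadratic for a:
a = d − √(d² − 2M_n/(0.85 f'_c b)) = 780 − √(780² − 2 × 1288.89×10⁶/(0.85 × 34.1 × 375)) = 170.71 mm.
A_s = 0.85 f'_c a b / f_y = 0.85 × 34.1 × 170.71 × 375 / 400 = 4638.8 mm².

A_s ≈ 4640 mm²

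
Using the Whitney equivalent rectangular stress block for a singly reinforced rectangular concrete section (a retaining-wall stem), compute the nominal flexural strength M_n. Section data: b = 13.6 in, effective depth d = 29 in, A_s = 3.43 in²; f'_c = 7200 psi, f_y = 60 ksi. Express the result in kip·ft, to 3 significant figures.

T = A_s f_y = 3.43 × 60 = 205.8 kips.
a = T/(0.85 f'_c b) = 205.8/(0.85 × 7.2 × 13.6) = 2.473 in.
M_n = T(d − a/2) = 205.8 × (29 − 1.2365) = 5713.7 kip·in = 5713.7/12 = 476.14 kip·ft.

M_n ≈ 476 kip·ft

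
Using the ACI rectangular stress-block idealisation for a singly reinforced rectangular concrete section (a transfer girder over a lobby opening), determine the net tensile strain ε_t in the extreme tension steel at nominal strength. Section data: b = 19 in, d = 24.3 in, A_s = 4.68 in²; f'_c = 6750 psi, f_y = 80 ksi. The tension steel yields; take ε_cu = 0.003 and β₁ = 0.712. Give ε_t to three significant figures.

a = A_s f_y/(0.85 f'_c b) = 3.434 in.
β₁ = 0.712, so c = a/β₁ = 3.434/0.712 = 4.823 in.
From the linear strain diagram with ε_cu = 0.003: ε_t = 0.003 (d − c)/c = 0.003 × (24.3 − 4.823)/4.823 = 0.0121.
Since ε_t ≥ 0.005, the section is tension-controlled.

ε_t ≈ 0.0121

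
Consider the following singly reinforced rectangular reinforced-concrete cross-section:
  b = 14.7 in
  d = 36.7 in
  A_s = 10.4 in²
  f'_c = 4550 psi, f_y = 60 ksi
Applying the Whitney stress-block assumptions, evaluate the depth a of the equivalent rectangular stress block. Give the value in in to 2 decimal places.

a ≈ 10.98 in

T = A_s f_y = 10.4 × 60 = 624 kips.
a = T/(0.85 f'_c b) = 624/(0.85 × 4.55 × 14.7) = 10.98 in.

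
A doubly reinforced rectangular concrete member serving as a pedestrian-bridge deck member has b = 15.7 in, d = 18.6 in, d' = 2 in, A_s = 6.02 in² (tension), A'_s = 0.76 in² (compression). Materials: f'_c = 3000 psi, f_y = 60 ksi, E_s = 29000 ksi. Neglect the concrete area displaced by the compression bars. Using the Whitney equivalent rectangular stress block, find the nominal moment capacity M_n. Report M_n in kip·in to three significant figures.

M_n ≈ 5380 kip·in

Assume both steels yield.
a = (A_s − A'_s) f_y/(0.85 f'_c b) = (6.02 − 0.76) × 60/(0.85 × 3 × 15.7) = 7.883 in.
c = a/β₁ = 7.883/0.85 = 9.274 in; ε'_s = 0.003(c − d')/c = 0.0024 ≥ ε_y = 0.0021, so the compression steel yields.
M_n = (A_s − A'_s) f_y (d − a/2) + A'_s f_y (d − d') = 315.6 × (18.6 − 3.9415) + 45.6 × (18.6 − 2) = 4626.2 + 757.0 = 5383.2 kip·in.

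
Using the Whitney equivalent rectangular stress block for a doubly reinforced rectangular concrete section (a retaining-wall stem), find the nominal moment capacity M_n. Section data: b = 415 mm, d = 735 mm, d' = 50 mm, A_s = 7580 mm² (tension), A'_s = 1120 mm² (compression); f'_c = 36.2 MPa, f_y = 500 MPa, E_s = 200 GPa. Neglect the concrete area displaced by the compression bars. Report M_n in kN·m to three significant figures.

M_n ≈ 2350 kN·m

Assume both tension and compression steel yield.
Net tension couple steel: A_s − A'_s = 6460 mm².
a = (A_s − A'_s) f_y / (0.85 f'_c b) = 3230000/(0.85 × 36.2 × 415) = 252.95 mm.
c = a/β₁ = 252.95/0.791 = 319.79 mm; ε'_s = 0.003(c − d')/c = 0.0025 ≥ f_y/E_s = 0.0025, so compression steel does yield.
M_n = (A_s − A'_s) f_y (d − a/2) + A'_s f_y (d − d') = [3230000 × (735 − 126.475) + 560000 × (735 − 50)] × 10⁻⁶ = 1965.54 + 383.60 = 2349.14 kN·m.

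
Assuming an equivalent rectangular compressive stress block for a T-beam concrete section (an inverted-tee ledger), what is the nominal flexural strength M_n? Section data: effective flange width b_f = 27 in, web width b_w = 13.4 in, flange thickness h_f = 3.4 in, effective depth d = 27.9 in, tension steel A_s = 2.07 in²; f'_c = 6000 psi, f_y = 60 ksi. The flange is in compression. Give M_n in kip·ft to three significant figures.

M_n ≈ 284 kip·ft

Tension: T = A_s f_y = 2.07 × 60 = 124.2 kips.
Try a within the flange: a = T/(0.85 f'_c b_f) = 124.2/(0.85 × 6 × 27) = 0.902 in.
Since a = 0.902 ≤ h_f = 3.4 in, the stress block lies entirely in the flange; analyse as a rectangular beam of width b_f.
M_n = T(d − a/2) = 124.2 × (27.9 − 0.451) = 3409.2 kip·in.
M_n = 3409.2/12 = 284.10 kip·ft.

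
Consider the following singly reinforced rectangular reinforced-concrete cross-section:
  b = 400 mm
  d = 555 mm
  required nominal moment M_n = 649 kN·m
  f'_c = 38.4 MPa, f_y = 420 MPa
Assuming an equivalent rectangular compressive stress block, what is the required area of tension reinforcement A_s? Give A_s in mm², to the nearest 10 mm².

A_s ≈ 3050 mm²

With M_n = 0.85 f'_c a b (d − a/2), solve the quadratic for a:
a = d − √(d² − 2M_n/(0.85 f'_c b)) = 555 − √(555² − 2 × 649×10⁶/(0.85 × 38.4 × 400)) = 98.26 mm.
A_s = 0.85 f'_c a b / f_y = 0.85 × 38.4 × 98.26 × 400 / 420 = 3054.5 mm².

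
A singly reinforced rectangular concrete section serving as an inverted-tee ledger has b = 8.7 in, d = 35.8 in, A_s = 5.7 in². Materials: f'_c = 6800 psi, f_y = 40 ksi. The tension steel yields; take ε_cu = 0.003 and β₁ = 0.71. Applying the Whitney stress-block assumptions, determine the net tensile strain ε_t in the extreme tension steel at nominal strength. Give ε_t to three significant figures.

a = A_s f_y/(0.85 f'_c b) = 4.534 in.
β₁ = 0.71, so c = a/β₁ = 4.534/0.71 = 6.386 in.
From the linear strain diagram with ε_cu = 0.003: ε_t = 0.003 (d − c)/c = 0.003 × (35.8 − 6.386)/6.386 = 0.0138.
Since ε_t ≥ 0.005, the section is tension-controlled.

ε_t ≈ 0.0138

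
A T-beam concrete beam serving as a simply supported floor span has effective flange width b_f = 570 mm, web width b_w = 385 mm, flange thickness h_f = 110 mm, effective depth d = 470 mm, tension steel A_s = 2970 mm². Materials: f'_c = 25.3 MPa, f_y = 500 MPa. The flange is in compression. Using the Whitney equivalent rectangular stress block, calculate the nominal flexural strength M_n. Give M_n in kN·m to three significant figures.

Tension: T = A_s f_y = 2970 × 500 = 1485000 N.
Try a within the flange: a = T/(0.85 f'_c b_f) = 1485000/(0.85 × 25.3 × 570) = 121.15 mm.
a = 121.15 > h_f = 110 mm: the block extends into the web. Split into flange-overhang and web parts.
C_f = 0.85 f'_c (b_f − b_w) h_f = 0.85 × 25.3 × (570 − 385) × 110 = 437627 N.
Remaining web compression depth: a_w = (T − C_f)/(0.85 f'_c b_w) = (1485000 − 437627)/(0.85 × 25.3 × 385) = 126.50 mm.
M_n = C_f(d − h_f/2) + (T − C_f)(d − a_w/2) = 437627 × (470 − 55) + 1047373 × (470 − 63.25) = 181.62 + 426.02 = 607.64 × 10⁶ N·mm.
M_n = 607.64 kN·m.

M_n ≈ 608 kN·m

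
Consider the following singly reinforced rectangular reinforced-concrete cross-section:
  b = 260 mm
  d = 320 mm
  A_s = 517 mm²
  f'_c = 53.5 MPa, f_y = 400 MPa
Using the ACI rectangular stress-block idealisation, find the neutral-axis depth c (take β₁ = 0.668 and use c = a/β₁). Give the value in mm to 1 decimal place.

c ≈ 26.2 mm

T = A_s f_y = 517 × 400 = 206800 N = 206.8 kN.
Setting C = 0.85 f'_c a b equal to T: a = 206800/(0.85 × 53.5 × 260) = 17.491 mm.
With β₁ = 0.668, c = a/β₁ = 17.491/0.668 = 26.2 mm.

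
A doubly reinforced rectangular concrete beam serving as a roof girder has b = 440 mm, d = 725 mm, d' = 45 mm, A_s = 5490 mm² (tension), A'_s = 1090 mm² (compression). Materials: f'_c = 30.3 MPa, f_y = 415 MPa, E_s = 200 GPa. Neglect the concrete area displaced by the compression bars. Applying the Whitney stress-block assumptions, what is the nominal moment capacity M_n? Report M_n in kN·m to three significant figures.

M_n ≈ 1480 kN·m

Assume both tension and compression steel yield.
Net tension couple steel: A_s − A'_s = 4400 mm².
a = (A_s − A'_s) f_y / (0.85 f'_c b) = 1826000/(0.85 × 30.3 × 440) = 161.13 mm.
c = a/β₁ = 161.13/0.834 = 193.20 mm; ε'_s = 0.003(c − d')/c = 0.0023 ≥ f_y/E_s = 0.0021, so compression steel does yield.
M_n = (A_s − A'_s) f_y (d − a/2) + A'_s f_y (d − d') = [1826000 × (725 − 80.565) + 452350 × (725 − 45)] × 10⁻⁶ = 1176.74 + 307.60 = 1484.34 kN·m.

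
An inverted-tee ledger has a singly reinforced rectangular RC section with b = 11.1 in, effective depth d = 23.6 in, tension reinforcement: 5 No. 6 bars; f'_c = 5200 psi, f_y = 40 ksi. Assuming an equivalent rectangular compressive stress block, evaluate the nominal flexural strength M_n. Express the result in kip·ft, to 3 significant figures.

M_n ≈ 166 kip·ft

A_s = 5 × 0.44 = 2.2 in².
T = A_s f_y = 2.2 × 40 = 88 kips.
a = T/(0.85 f'_c b) = 88/(0.85 × 5.2 × 11.1) = 1.794 in.
M_n = T(d − a/2) = 88 × (23.6 − 0.897) = 1997.9 kip·in = 1997.9/12 = 166.49 kip·ft.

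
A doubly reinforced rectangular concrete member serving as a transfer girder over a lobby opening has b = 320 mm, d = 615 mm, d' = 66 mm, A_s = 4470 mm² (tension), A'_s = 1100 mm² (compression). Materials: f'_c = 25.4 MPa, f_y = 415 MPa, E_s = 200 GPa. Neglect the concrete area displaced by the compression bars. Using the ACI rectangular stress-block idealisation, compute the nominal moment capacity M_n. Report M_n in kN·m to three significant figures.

M_n ≈ 969 kN·m

Assume both tension and compression steel yield.
Net tension couple steel: A_s − A'_s = 3370 mm².
a = (A_s − A'_s) f_y / (0.85 f'_c b) = 1398550/(0.85 × 25.4 × 320) = 202.43 mm.
c = a/β₁ = 202.43/0.85 = 238.15 mm; ε'_s = 0.003(c − d')/c = 0.0022 ≥ f_y/E_s = 0.0021, so compression steel does yield.
M_n = (A_s − A'_s) f_y (d − a/2) + A'_s f_y (d − d') = [1398550 × (615 − 101.215) + 456500 × (615 − 66)] × 10⁻⁶ = 718.55 + 250.62 = 969.17 kN·m.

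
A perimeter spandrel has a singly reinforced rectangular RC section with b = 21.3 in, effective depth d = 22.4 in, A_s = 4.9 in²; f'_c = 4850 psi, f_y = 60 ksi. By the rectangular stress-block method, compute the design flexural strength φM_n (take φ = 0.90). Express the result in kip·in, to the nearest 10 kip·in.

φM_n ≈ 5480 kip·in

T = A_s f_y = 4.9 × 60 = 294 kips.
a = T/(0.85 f'_c b) = 294/(0.85 × 4.85 × 21.3) = 3.348 in.
M_n = T(d − a/2) = 294 × (22.4 − 1.674) = 6093.4 kip·in.
φM_n = 0.90 × 6093.4 = 5484.1 kip·in.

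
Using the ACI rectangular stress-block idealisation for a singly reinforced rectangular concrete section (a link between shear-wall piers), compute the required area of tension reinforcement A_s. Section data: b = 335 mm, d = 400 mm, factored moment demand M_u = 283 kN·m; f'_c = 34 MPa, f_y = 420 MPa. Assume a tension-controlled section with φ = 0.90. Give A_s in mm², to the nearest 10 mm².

A_s ≈ 2110 mm²

M_n = M_u/φ = 283/0.90 = 314.444 kN·m.
With M_n = 0.85 f'_c a b (d − a/2), solve the quadratic for a:
a = d − √(d² − 2M_n/(0.85 f'_c b)) = 400 − √(400² − 2 × 314.444×10⁶/(0.85 × 34 × 335)) = 91.71 mm.
A_s = 0.85 f'_c a b / f_y = 0.85 × 34 × 91.71 × 335 / 420 = 2114.0 mm².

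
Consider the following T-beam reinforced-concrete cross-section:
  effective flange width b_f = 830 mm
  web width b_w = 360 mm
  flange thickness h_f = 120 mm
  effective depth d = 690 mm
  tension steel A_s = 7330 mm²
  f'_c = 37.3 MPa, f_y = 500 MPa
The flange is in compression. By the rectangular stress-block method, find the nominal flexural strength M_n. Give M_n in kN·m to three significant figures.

Tension: T = A_s f_y = 7330 × 500 = 3665000 N.
Try a within the flange: a = T/(0.85 f'_c b_f) = 3665000/(0.85 × 37.3 × 830) = 139.27 mm.
a = 139.27 > h_f = 120 mm: the block extends into the web. Split into flange-overhang and web parts.
C_f = 0.85 f'_c (b_f − b_w) h_f = 0.85 × 37.3 × (830 − 360) × 120 = 1788162 N.
Remaining web compression depth: a_w = (T − C_f)/(0.85 f'_c b_w) = (3665000 − 1788162)/(0.85 × 37.3 × 360) = 164.44 mm.
M_n = C_f(d − h_f/2) + (T − C_f)(d − a_w/2) = 1788162 × (690 − 60) + 1876838 × (690 − 82.22) = 1126.54 + 1140.70 = 2267.24 × 10⁶ N·mm.
M_n = 2267.24 kN·m.

M_n ≈ 2270 kN·m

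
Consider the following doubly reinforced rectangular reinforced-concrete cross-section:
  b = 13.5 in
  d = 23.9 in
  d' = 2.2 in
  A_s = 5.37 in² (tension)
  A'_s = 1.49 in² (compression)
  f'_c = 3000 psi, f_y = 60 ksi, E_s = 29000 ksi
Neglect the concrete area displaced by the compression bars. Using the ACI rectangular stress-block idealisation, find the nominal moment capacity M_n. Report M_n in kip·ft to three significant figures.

M_n ≈ 560 kip·ft

Assume both steels yield.
a = (A_s − A'_s) f_y/(0.85 f'_c b) = (5.37 − 1.49) × 60/(0.85 × 3 × 13.5) = 6.763 in.
c = a/β₁ = 6.763/0.85 = 7.956 in; ε'_s = 0.003(c − d')/c = 0.0022 ≥ ε_y = 0.0021, so the compression steel yields.
M_n = (A_s − A'_s) f_y (d − a/2) + A'_s f_y (d − d') = 232.8 × (23.9 − 3.3815) + 89.4 × (23.9 − 2.2) = 4776.7 + 1940.0 = 6716.7 kip·in = 6716.7/12 = 559.73 kip·ft.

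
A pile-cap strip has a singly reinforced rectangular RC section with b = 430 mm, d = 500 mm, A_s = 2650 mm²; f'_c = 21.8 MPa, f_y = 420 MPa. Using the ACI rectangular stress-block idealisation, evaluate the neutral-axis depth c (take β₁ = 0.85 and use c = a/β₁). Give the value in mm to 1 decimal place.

c ≈ 164.3 mm

T = A_s f_y = 2650 × 420 = 1113000 N = 1113 kN.
Setting C = 0.85 f'_c a b equal to T: a = 1113000/(0.85 × 21.8 × 430) = 139.685 mm.
With β₁ = 0.85, c = a/β₁ = 139.685/0.85 = 164.3 mm.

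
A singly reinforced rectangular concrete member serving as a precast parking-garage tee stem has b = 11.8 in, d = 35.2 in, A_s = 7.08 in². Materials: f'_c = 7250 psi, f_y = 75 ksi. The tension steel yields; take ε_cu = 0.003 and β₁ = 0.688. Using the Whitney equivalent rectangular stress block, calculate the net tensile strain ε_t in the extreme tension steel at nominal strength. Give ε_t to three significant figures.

ε_t ≈ 0.00695

a = A_s f_y/(0.85 f'_c b) = 7.302 in.
β₁ = 0.688, so c = a/β₁ = 7.302/0.688 = 10.613 in.
From the linear strain diagram with ε_cu = 0.003: ε_t = 0.003 (d − c)/c = 0.003 × (35.2 − 10.613)/10.613 = 0.00695.
Since ε_t ≥ 0.005, the section is tension-controlled.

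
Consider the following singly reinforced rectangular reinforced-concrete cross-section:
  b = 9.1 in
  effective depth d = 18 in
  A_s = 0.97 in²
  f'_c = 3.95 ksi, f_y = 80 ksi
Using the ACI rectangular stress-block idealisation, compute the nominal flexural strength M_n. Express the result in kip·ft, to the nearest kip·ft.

T = A_s f_y = 0.97 × 80 = 77.6 kips.
a = T/(0.85 f'_c b) = 77.6/(0.85 × 3.95 × 9.1) = 2.540 in.
M_n = T(d − a/2) = 77.6 × (18 − 1.27) = 1298.2 kip·in = 1298.2/12 = 108.18 kip·ft.

M_n ≈ 108 kip·ft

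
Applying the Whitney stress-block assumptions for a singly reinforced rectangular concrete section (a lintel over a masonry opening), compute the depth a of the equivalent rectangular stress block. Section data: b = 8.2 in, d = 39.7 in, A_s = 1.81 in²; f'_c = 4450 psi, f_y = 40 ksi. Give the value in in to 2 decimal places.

a ≈ 2.33 in

T = A_s f_y = 1.81 × 40 = 72.4 kips.
a = T/(0.85 f'_c b) = 72.4/(0.85 × 4.45 × 8.2) = 2.33 in.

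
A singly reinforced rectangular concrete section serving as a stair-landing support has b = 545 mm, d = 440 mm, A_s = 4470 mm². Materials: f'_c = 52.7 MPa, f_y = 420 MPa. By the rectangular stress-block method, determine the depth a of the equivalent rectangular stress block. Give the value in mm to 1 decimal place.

a ≈ 76.9 mm

T = A_s f_y = 4470 × 420 = 1877400 N = 1877.4 kN.
Setting C = 0.85 f'_c a b equal to T: a = 1877400/(0.85 × 52.7 × 545) = 76.9 mm.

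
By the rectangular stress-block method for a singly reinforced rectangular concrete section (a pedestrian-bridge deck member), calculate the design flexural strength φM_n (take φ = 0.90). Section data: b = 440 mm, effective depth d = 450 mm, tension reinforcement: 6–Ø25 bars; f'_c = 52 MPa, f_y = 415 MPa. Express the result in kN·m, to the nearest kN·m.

A_s = 6 × 491 = 2946 mm².
T = A_s f_y = 2946 × 415 = 1222590 N = 1222.59 kN.
From C = T: a = T/(0.85 f'_c b) = 1222590/(0.85 × 52 × 440) = 62.86 mm.
M_n = T(d − a/2) = 1222.59 kN × (450 − 31.43) mm = 511.74 kN·m.
φM_n = 0.90 × 511.74 = 460.57 kN·m.

φM_n ≈ 461 kN·m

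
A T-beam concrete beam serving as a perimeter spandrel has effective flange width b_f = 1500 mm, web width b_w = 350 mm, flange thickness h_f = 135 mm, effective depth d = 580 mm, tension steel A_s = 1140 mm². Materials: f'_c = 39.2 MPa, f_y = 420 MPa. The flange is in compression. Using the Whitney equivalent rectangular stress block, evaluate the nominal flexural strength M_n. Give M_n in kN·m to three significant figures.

Tension: T = A_s f_y = 1140 × 420 = 478800 N.
Try a within the flange: a = T/(0.85 f'_c b_f) = 478800/(0.85 × 39.2 × 1500) = 9.58 mm.
Since a = 9.58 ≤ h_f = 135 mm, the stress block lies entirely in the flange; analyse as a rectangular beam of width b_f.
M_n = T(d − a/2) = 478800 × (580 − 4.79) = 275.41 × 10⁶ N·mm.
M_n = 275.41 kN·m.

M_n ≈ 275 kN·m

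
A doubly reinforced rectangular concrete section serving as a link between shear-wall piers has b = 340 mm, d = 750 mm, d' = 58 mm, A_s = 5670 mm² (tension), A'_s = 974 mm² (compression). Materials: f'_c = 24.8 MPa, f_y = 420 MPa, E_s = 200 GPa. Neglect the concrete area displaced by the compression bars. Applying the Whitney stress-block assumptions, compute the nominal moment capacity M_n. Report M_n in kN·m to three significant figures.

Assume both tension and compression steel yield.
Net tension couple steel: A_s − A'_s = 4696 mm².
a = (A_s − A'_s) f_y / (0.85 f'_c b) = 1972320/(0.85 × 24.8 × 340) = 275.19 mm.
c = a/β₁ = 275.19/0.85 = 323.75 mm; ε'_s = 0.003(c − d')/c = 0.0025 ≥ f_y/E_s = 0.0021, so compression steel does yield.
M_n = (A_s − A'_s) f_y (d − a/2) + A'_s f_y (d − d') = [1972320 × (750 − 137.595) + 409080 × (750 − 58)] × 10⁻⁶ = 1207.86 + 283.08 = 1490.94 kN·m.

M_n ≈ 1490 kN·m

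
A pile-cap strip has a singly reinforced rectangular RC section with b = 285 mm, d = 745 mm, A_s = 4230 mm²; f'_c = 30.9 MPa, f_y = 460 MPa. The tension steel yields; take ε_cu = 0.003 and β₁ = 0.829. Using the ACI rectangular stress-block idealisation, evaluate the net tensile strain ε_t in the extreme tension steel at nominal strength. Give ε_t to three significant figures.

ε_t ≈ 0.00413

a = A_s f_y/(0.85 f'_c b) = 259.94 mm.
β₁ = 0.829, so c = a/β₁ = 259.94/0.829 = 313.56 mm.
From the linear strain diagram with ε_cu = 0.003: ε_t = 0.003 (d − c)/c = 0.003 × (745 − 313.56)/313.56 = 0.00413.
ε_t is between 0.004 and 0.005 — transition zone.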